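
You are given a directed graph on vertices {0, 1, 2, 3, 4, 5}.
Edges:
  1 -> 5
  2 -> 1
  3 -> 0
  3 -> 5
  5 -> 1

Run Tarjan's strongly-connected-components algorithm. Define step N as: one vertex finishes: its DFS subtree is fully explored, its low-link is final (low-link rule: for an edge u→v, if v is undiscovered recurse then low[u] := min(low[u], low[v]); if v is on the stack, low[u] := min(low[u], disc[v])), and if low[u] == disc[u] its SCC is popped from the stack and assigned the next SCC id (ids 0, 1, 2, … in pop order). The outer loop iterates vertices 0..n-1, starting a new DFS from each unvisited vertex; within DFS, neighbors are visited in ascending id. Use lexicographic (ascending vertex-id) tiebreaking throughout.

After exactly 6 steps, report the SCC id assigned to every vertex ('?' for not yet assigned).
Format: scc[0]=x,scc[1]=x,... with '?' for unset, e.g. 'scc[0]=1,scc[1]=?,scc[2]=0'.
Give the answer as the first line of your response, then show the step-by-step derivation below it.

scc[0]=0,scc[1]=1,scc[2]=2,scc[3]=3,scc[4]=4,scc[5]=1

step 1: low=(low[0]=0,low[1]=?,low[2]=?,low[3]=?,low[4]=?,low[5]=?); scc=(scc[0]=0,scc[1]=?,scc[2]=?,scc[3]=?,scc[4]=?,scc[5]=?)
step 2: low=(low[0]=0,low[1]=1,low[2]=?,low[3]=?,low[4]=?,low[5]=1); scc=(scc[0]=0,scc[1]=?,scc[2]=?,scc[3]=?,scc[4]=?,scc[5]=?)
step 3: low=(low[0]=0,low[1]=1,low[2]=?,low[3]=?,low[4]=?,low[5]=1); scc=(scc[0]=0,scc[1]=1,scc[2]=?,scc[3]=?,scc[4]=?,scc[5]=1)
step 4: low=(low[0]=0,low[1]=1,low[2]=3,low[3]=?,low[4]=?,low[5]=1); scc=(scc[0]=0,scc[1]=1,scc[2]=2,scc[3]=?,scc[4]=?,scc[5]=1)
step 5: low=(low[0]=0,low[1]=1,low[2]=3,low[3]=4,low[4]=?,low[5]=1); scc=(scc[0]=0,scc[1]=1,scc[2]=2,scc[3]=3,scc[4]=?,scc[5]=1)
step 6: low=(low[0]=0,low[1]=1,low[2]=3,low[3]=4,low[4]=5,low[5]=1); scc=(scc[0]=0,scc[1]=1,scc[2]=2,scc[3]=3,scc[4]=4,scc[5]=1)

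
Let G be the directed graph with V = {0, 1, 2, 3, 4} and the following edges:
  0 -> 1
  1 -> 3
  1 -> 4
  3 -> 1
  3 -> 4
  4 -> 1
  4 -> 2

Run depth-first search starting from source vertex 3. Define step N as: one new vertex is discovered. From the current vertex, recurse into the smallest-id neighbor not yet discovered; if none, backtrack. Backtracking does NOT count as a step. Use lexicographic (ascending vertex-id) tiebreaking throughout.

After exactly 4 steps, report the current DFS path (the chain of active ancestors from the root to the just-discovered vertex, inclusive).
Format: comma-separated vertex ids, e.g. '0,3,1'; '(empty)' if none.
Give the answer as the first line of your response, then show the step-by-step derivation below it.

3,1,4,2

step 1: discover 3; path=3; order=3
step 2: discover 1; path=3>1; order=3,1
step 3: discover 4; path=3>1>4; order=3,1,4
step 4: discover 2; path=3>1>4>2; order=3,1,4,2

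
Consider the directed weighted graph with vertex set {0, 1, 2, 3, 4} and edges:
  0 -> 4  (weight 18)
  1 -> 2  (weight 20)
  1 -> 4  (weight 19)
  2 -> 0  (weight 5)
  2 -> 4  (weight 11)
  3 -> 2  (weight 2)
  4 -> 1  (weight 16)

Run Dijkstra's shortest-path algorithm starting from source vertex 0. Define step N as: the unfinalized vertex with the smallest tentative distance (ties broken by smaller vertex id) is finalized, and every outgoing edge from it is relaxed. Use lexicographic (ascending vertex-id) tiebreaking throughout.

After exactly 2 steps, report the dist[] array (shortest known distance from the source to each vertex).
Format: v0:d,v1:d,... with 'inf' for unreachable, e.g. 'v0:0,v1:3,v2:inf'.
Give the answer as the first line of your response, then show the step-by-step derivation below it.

v0:0,v1:34,v2:inf,v3:inf,v4:18

step 1: dist = v0:0,v1:inf,v2:inf,v3:inf,v4:18
step 2: dist = v0:0,v1:34,v2:inf,v3:inf,v4:18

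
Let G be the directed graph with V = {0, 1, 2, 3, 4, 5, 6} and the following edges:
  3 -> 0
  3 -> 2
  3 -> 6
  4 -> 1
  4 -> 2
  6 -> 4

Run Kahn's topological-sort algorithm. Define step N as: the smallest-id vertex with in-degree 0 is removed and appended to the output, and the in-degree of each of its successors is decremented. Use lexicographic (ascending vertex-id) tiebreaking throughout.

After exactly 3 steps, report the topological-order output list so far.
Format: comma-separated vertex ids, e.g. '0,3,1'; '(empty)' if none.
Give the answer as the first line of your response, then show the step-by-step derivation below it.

3,0,5

step 1: output 3; order=[3]; indeg=(0,1,1,0,1,0,0)
step 2: output 0; order=[3,0]; indeg=(0,1,1,0,1,0,0)
step 3: output 5; order=[3,0,5]; indeg=(0,1,1,0,1,0,0)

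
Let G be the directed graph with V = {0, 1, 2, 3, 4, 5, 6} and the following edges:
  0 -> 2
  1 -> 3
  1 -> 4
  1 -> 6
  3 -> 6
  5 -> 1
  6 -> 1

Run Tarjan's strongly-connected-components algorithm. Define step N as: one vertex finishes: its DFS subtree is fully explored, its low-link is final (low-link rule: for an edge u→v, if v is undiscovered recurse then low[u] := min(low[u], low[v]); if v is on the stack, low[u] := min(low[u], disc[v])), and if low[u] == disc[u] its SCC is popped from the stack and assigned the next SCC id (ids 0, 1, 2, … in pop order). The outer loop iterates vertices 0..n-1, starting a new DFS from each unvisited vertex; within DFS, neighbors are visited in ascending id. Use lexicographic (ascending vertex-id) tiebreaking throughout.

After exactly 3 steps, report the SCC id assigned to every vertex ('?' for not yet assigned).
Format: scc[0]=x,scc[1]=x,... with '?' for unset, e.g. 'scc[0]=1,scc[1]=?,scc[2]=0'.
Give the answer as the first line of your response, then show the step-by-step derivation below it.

scc[0]=1,scc[1]=?,scc[2]=0,scc[3]=?,scc[4]=?,scc[5]=?,scc[6]=?

step 1: low=(low[0]=0,low[1]=?,low[2]=1,low[3]=?,low[4]=?,low[5]=?,low[6]=?); scc=(scc[0]=?,scc[1]=?,scc[2]=0,scc[3]=?,scc[4]=?,scc[5]=?,scc[6]=?)
step 2: low=(low[0]=0,low[1]=?,low[2]=1,low[3]=?,low[4]=?,low[5]=?,low[6]=?); scc=(scc[0]=1,scc[1]=?,scc[2]=0,scc[3]=?,scc[4]=?,scc[5]=?,scc[6]=?)
step 3: low=(low[0]=0,low[1]=2,low[2]=1,low[3]=3,low[4]=?,low[5]=?,low[6]=2); scc=(scc[0]=1,scc[1]=?,scc[2]=0,scc[3]=?,scc[4]=?,scc[5]=?,scc[6]=?)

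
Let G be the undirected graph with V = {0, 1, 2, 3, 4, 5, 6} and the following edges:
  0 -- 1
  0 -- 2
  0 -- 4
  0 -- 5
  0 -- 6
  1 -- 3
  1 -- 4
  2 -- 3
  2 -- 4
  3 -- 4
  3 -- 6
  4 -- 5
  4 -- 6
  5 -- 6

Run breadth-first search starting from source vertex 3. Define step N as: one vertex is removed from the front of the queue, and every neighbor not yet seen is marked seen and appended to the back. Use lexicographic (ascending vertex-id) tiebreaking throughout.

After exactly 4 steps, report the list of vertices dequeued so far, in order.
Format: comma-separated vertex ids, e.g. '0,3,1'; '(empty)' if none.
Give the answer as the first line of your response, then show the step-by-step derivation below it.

3,1,2,4

step 1: dequeue 3; queue=[1,2,4,6]; order=3
step 2: dequeue 1; queue=[2,4,6,0]; order=3,1
step 3: dequeue 2; queue=[4,6,0]; order=3,1,2
step 4: dequeue 4; queue=[6,0,5]; order=3,1,2,4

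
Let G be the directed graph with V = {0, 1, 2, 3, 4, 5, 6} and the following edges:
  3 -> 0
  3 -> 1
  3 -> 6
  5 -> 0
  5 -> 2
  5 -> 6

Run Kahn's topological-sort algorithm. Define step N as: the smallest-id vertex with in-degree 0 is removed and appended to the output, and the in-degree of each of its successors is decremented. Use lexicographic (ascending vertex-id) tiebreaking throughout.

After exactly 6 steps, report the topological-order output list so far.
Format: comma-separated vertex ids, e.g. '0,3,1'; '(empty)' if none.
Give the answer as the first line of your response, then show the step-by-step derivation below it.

3,1,4,5,0,2

step 1: output 3; order=[3]; indeg=(1,0,1,0,0,0,1)
step 2: output 1; order=[3,1]; indeg=(1,0,1,0,0,0,1)
step 3: output 4; order=[3,1,4]; indeg=(1,0,1,0,0,0,1)
step 4: output 5; order=[3,1,4,5]; indeg=(0,0,0,0,0,0,0)
step 5: output 0; order=[3,1,4,5,0]; indeg=(0,0,0,0,0,0,0)
step 6: output 2; order=[3,1,4,5,0,2]; indeg=(0,0,0,0,0,0,0)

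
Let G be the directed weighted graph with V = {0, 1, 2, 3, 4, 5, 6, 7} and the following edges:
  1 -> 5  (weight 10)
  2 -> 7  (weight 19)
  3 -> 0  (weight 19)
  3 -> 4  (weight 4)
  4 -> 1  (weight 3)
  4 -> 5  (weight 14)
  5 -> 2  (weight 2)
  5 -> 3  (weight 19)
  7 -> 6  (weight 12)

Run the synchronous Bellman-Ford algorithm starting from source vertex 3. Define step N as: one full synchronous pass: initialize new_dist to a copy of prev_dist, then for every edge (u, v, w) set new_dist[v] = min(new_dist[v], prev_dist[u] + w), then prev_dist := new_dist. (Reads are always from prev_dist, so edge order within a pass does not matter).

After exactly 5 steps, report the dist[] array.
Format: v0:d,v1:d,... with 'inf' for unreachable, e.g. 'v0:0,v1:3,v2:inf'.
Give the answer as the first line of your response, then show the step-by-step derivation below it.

v0:19,v1:7,v2:19,v3:0,v4:4,v5:17,v6:51,v7:38

step 1: dist = v0:19,v1:inf,v2:inf,v3:0,v4:4,v5:inf,v6:inf,v7:inf
step 2: dist = v0:19,v1:7,v2:inf,v3:0,v4:4,v5:18,v6:inf,v7:inf
step 3: dist = v0:19,v1:7,v2:20,v3:0,v4:4,v5:17,v6:inf,v7:inf
step 4: dist = v0:19,v1:7,v2:19,v3:0,v4:4,v5:17,v6:inf,v7:39
step 5: dist = v0:19,v1:7,v2:19,v3:0,v4:4,v5:17,v6:51,v7:38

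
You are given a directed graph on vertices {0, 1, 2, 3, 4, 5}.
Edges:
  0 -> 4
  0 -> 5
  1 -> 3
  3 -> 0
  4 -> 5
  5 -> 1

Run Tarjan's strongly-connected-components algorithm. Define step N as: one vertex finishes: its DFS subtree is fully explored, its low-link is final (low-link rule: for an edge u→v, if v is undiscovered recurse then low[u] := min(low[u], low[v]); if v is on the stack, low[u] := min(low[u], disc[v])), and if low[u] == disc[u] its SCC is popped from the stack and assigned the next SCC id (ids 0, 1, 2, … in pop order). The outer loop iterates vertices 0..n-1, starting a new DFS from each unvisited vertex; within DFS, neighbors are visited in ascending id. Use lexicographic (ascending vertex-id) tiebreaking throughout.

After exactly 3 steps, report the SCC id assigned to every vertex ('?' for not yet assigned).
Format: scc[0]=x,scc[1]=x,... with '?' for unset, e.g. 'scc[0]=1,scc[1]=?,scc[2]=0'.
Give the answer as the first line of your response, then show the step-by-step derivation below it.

scc[0]=?,scc[1]=?,scc[2]=?,scc[3]=?,scc[4]=?,scc[5]=?

step 1: low=(low[0]=0,low[1]=3,low[2]=?,low[3]=0,low[4]=1,low[5]=2); scc=(scc[0]=?,scc[1]=?,scc[2]=?,scc[3]=?,scc[4]=?,scc[5]=?)
step 2: low=(low[0]=0,low[1]=0,low[2]=?,low[3]=0,low[4]=1,low[5]=2); scc=(scc[0]=?,scc[1]=?,scc[2]=?,scc[3]=?,scc[4]=?,scc[5]=?)
step 3: low=(low[0]=0,low[1]=0,low[2]=?,low[3]=0,low[4]=1,low[5]=0); scc=(scc[0]=?,scc[1]=?,scc[2]=?,scc[3]=?,scc[4]=?,scc[5]=?)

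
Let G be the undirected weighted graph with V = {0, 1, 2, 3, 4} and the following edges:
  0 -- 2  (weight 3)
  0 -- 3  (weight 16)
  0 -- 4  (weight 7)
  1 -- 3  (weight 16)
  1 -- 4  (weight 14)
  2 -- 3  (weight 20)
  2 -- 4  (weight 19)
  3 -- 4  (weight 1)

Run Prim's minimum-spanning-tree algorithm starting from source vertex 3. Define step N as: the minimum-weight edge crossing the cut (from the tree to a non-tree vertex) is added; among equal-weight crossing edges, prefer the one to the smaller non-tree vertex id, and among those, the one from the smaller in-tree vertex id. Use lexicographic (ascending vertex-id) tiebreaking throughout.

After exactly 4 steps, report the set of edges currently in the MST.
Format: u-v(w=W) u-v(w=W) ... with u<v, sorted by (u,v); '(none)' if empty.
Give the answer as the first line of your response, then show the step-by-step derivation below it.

0-2(w=3) 0-4(w=7) 1-4(w=14) 3-4(w=1)

step 1: add edge 3-4 (w=1); MST = {3-4(w=1)}
step 2: add edge 0-4 (w=7); MST = {0-4(w=7) 3-4(w=1)}
step 3: add edge 0-2 (w=3); MST = {0-2(w=3) 0-4(w=7) 3-4(w=1)}
step 4: add edge 1-4 (w=14); MST = {0-2(w=3) 0-4(w=7) 1-4(w=14) 3-4(w=1)}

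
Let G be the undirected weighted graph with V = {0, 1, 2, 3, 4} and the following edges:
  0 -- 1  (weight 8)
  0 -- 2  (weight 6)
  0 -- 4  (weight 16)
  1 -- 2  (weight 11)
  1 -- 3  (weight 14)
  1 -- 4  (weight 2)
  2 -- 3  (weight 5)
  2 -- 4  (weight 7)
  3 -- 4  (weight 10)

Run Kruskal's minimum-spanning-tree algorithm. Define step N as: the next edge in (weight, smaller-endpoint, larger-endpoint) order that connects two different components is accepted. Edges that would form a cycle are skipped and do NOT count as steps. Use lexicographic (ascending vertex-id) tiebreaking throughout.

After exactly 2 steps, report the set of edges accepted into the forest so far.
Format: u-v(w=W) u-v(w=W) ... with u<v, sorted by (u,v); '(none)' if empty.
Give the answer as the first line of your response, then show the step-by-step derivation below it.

1-4(w=2) 2-3(w=5)

step 1: add edge 1-4 (w=2); MST = {1-4(w=2)}
step 2: add edge 2-3 (w=5); MST = {1-4(w=2) 2-3(w=5)}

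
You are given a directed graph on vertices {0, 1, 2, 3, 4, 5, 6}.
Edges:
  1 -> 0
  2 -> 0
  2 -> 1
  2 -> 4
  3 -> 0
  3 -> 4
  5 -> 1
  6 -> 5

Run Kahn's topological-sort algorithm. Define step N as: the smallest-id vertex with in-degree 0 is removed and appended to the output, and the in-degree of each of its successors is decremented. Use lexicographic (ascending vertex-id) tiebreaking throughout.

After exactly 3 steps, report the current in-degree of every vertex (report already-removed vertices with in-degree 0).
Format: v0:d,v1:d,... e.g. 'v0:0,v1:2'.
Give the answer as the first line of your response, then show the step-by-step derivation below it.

v0:1,v1:1,v2:0,v3:0,v4:0,v5:1,v6:0

step 1: output 2; order=[2]; indeg=(2,1,0,0,1,1,0)
step 2: output 3; order=[2,3]; indeg=(1,1,0,0,0,1,0)
step 3: output 4; order=[2,3,4]; indeg=(1,1,0,0,0,1,0)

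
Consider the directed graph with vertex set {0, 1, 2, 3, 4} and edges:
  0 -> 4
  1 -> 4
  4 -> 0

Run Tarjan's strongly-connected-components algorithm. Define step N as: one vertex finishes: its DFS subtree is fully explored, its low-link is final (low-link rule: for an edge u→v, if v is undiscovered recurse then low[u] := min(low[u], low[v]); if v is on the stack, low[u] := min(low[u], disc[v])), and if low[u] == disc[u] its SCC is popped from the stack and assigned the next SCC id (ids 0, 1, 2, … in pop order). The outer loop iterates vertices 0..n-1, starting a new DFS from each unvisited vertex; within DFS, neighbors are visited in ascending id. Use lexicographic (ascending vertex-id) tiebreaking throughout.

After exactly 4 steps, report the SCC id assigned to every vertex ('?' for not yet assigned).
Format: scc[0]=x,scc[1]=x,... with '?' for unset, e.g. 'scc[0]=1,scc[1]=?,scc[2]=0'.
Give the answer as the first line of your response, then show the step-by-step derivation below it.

scc[0]=0,scc[1]=1,scc[2]=2,scc[3]=?,scc[4]=0

step 1: low=(low[0]=0,low[1]=?,low[2]=?,low[3]=?,low[4]=0); scc=(scc[0]=?,scc[1]=?,scc[2]=?,scc[3]=?,scc[4]=?)
step 2: low=(low[0]=0,low[1]=?,low[2]=?,low[3]=?,low[4]=0); scc=(scc[0]=0,scc[1]=?,scc[2]=?,scc[3]=?,scc[4]=0)
step 3: low=(low[0]=0,low[1]=2,low[2]=?,low[3]=?,low[4]=0); scc=(scc[0]=0,scc[1]=1,scc[2]=?,scc[3]=?,scc[4]=0)
step 4: low=(low[0]=0,low[1]=2,low[2]=3,low[3]=?,low[4]=0); scc=(scc[0]=0,scc[1]=1,scc[2]=2,scc[3]=?,scc[4]=0)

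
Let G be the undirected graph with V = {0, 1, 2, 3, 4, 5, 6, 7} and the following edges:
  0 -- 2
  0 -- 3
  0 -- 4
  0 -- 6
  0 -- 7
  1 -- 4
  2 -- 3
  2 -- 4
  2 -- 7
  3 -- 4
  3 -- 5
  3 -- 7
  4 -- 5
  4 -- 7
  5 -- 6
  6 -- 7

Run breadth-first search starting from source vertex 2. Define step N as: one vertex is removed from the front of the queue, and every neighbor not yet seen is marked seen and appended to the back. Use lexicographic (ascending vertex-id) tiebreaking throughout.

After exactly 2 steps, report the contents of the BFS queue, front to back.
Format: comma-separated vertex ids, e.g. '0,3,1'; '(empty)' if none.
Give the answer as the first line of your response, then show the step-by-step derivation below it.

3,4,7,6

step 1: dequeue 2; queue=[0,3,4,7]; order=2
step 2: dequeue 0; queue=[3,4,7,6]; order=2,0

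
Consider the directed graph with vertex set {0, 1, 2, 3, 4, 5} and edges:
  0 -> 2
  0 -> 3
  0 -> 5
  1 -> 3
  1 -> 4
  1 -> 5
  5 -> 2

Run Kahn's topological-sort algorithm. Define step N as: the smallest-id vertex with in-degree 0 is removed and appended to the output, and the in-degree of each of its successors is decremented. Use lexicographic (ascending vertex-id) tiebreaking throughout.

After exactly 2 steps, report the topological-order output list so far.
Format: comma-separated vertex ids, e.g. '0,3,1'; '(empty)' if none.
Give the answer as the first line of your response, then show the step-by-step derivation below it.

0,1

step 1: output 0; order=[0]; indeg=(0,0,1,1,1,1)
step 2: output 1; order=[0,1]; indeg=(0,0,1,0,0,0)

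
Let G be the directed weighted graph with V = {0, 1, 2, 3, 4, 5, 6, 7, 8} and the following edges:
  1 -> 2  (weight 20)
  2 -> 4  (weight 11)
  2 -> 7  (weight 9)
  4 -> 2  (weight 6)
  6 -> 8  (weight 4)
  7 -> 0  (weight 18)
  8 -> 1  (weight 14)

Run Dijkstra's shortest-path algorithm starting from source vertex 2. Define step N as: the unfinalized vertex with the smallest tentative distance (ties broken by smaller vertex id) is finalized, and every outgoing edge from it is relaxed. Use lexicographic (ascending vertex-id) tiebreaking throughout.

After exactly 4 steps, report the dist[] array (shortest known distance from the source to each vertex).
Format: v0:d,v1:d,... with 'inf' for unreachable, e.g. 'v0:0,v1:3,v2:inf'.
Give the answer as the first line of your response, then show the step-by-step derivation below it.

v0:27,v1:inf,v2:0,v3:inf,v4:11,v5:inf,v6:inf,v7:9,v8:inf

step 1: dist = v0:inf,v1:inf,v2:0,v3:inf,v4:11,v5:inf,v6:inf,v7:9,v8:inf
step 2: dist = v0:27,v1:inf,v2:0,v3:inf,v4:11,v5:inf,v6:inf,v7:9,v8:inf
step 3: dist = v0:27,v1:inf,v2:0,v3:inf,v4:11,v5:inf,v6:inf,v7:9,v8:inf
step 4: dist = v0:27,v1:inf,v2:0,v3:inf,v4:11,v5:inf,v6:inf,v7:9,v8:inf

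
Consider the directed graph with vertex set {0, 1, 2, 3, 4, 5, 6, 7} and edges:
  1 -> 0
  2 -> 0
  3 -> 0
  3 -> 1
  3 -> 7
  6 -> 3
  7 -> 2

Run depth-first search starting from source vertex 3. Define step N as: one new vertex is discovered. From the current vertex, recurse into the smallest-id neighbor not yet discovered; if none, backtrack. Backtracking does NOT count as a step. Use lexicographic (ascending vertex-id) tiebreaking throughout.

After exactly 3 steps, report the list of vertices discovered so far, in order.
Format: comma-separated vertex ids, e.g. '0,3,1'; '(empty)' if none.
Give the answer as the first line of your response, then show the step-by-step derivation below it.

3,0,1

step 1: discover 3; path=3; order=3
step 2: discover 0; path=3>0; order=3,0
step 3: discover 1; path=3>1; order=3,0,1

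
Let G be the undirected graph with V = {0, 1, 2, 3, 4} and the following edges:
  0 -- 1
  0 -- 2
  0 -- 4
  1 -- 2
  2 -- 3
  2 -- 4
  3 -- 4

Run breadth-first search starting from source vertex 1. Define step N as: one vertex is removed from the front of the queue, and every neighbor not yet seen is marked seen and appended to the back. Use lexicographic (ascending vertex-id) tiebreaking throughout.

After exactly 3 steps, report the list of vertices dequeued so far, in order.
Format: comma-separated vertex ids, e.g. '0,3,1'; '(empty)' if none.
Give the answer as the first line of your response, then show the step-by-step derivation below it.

1,0,2

step 1: dequeue 1; queue=[0,2]; order=1
step 2: dequeue 0; queue=[2,4]; order=1,0
step 3: dequeue 2; queue=[4,3]; order=1,0,2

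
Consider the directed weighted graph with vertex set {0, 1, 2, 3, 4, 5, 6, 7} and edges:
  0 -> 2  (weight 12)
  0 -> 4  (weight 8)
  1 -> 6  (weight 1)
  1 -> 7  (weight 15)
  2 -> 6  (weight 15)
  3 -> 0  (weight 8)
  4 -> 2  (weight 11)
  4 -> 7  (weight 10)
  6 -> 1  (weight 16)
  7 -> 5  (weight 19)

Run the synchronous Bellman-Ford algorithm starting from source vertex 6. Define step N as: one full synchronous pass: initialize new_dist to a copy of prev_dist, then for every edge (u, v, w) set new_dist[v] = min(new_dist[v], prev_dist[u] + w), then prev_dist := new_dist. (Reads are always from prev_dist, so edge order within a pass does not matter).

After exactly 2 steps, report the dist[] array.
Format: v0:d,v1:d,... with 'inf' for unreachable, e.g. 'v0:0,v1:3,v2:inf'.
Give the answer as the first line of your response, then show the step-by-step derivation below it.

v0:inf,v1:16,v2:inf,v3:inf,v4:inf,v5:inf,v6:0,v7:31

step 1: dist = v0:inf,v1:16,v2:inf,v3:inf,v4:inf,v5:inf,v6:0,v7:inf
step 2: dist = v0:inf,v1:16,v2:inf,v3:inf,v4:inf,v5:inf,v6:0,v7:31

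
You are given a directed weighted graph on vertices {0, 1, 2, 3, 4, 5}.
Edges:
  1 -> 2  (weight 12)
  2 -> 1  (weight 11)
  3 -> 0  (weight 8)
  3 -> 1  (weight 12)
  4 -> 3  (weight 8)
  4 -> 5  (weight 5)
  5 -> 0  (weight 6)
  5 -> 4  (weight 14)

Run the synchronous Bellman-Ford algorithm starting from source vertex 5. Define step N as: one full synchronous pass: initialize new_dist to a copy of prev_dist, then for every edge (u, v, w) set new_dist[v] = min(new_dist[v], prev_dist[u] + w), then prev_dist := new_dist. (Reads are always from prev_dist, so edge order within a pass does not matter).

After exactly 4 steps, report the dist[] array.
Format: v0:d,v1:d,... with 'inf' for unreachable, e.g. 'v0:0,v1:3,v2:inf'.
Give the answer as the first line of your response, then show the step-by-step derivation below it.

v0:6,v1:34,v2:46,v3:22,v4:14,v5:0

step 1: dist = v0:6,v1:inf,v2:inf,v3:inf,v4:14,v5:0
step 2: dist = v0:6,v1:inf,v2:inf,v3:22,v4:14,v5:0
step 3: dist = v0:6,v1:34,v2:inf,v3:22,v4:14,v5:0
step 4: dist = v0:6,v1:34,v2:46,v3:22,v4:14,v5:0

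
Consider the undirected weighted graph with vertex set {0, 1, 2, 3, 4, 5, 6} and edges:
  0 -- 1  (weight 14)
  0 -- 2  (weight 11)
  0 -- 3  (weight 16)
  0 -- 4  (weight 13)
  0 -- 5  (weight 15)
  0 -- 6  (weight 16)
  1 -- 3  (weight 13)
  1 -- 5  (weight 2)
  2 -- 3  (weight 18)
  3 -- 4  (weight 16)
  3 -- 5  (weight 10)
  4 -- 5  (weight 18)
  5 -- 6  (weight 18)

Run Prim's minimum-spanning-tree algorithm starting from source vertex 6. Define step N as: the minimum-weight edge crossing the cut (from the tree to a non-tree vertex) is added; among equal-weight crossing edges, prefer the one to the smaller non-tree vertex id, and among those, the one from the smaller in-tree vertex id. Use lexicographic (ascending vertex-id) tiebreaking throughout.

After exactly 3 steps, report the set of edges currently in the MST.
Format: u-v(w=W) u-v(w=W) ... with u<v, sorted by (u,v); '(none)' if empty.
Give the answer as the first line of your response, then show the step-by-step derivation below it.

0-2(w=11) 0-4(w=13) 0-6(w=16)

step 1: add edge 0-6 (w=16); MST = {0-6(w=16)}
step 2: add edge 0-2 (w=11); MST = {0-2(w=11) 0-6(w=16)}
step 3: add edge 0-4 (w=13); MST = {0-2(w=11) 0-4(w=13) 0-6(w=16)}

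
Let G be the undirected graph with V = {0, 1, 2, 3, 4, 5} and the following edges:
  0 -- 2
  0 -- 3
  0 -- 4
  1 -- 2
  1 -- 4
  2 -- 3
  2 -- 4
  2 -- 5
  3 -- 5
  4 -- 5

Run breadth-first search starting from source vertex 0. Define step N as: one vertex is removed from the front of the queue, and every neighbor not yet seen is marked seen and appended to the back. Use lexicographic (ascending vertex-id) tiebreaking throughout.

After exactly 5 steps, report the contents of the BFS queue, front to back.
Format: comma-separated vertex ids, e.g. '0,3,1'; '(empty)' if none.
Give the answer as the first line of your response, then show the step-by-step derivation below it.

5

step 1: dequeue 0; queue=[2,3,4]; order=0
step 2: dequeue 2; queue=[3,4,1,5]; order=0,2
step 3: dequeue 3; queue=[4,1,5]; order=0,2,3
step 4: dequeue 4; queue=[1,5]; order=0,2,3,4
step 5: dequeue 1; queue=[5]; order=0,2,3,4,1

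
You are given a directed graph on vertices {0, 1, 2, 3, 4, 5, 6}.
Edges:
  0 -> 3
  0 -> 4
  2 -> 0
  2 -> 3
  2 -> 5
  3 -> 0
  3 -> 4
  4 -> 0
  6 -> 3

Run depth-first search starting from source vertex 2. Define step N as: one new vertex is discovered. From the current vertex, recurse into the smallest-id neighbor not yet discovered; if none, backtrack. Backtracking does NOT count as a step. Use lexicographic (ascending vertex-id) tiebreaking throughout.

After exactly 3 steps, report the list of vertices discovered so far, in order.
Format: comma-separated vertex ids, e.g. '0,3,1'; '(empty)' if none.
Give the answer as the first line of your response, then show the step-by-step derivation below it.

2,0,3

step 1: discover 2; path=2; order=2
step 2: discover 0; path=2>0; order=2,0
step 3: discover 3; path=2>0>3; order=2,0,3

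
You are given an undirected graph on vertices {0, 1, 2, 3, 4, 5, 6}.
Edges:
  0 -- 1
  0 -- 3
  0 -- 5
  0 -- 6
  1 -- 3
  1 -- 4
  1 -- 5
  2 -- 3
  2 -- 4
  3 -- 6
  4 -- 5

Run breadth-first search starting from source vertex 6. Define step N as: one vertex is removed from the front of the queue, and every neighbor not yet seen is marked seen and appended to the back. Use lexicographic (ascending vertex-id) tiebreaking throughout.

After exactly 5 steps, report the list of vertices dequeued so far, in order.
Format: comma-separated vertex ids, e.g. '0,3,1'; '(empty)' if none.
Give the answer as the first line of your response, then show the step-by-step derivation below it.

6,0,3,1,5

step 1: dequeue 6; queue=[0,3]; order=6
step 2: dequeue 0; queue=[3,1,5]; order=6,0
step 3: dequeue 3; queue=[1,5,2]; order=6,0,3
step 4: dequeue 1; queue=[5,2,4]; order=6,0,3,1
step 5: dequeue 5; queue=[2,4]; order=6,0,3,1,5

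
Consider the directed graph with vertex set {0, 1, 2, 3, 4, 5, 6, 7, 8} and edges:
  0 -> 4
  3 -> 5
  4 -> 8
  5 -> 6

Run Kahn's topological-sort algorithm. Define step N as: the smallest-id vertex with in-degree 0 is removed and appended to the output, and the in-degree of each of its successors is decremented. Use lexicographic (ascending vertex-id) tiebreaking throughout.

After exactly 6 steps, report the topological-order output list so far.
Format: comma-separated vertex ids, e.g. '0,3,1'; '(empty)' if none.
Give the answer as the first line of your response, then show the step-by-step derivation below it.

0,1,2,3,4,5

step 1: output 0; order=[0]; indeg=(0,0,0,0,0,1,1,0,1)
step 2: output 1; order=[0,1]; indeg=(0,0,0,0,0,1,1,0,1)
step 3: output 2; order=[0,1,2]; indeg=(0,0,0,0,0,1,1,0,1)
step 4: output 3; order=[0,1,2,3]; indeg=(0,0,0,0,0,0,1,0,1)
step 5: output 4; order=[0,1,2,3,4]; indeg=(0,0,0,0,0,0,1,0,0)
step 6: output 5; order=[0,1,2,3,4,5]; indeg=(0,0,0,0,0,0,0,0,0)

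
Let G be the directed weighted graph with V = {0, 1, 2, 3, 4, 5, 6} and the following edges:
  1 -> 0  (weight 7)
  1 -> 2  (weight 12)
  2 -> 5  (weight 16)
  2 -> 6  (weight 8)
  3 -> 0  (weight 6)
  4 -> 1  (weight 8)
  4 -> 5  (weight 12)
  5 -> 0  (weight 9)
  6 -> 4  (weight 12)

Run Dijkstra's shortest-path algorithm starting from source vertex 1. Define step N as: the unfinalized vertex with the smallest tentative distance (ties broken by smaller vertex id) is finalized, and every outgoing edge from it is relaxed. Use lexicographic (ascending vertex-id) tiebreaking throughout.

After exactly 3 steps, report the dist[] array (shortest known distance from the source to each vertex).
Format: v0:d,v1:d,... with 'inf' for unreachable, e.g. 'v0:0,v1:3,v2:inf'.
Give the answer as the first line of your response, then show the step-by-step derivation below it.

v0:7,v1:0,v2:12,v3:inf,v4:inf,v5:28,v6:20

step 1: dist = v0:7,v1:0,v2:12,v3:inf,v4:inf,v5:inf,v6:inf
step 2: dist = v0:7,v1:0,v2:12,v3:inf,v4:inf,v5:inf,v6:inf
step 3: dist = v0:7,v1:0,v2:12,v3:inf,v4:inf,v5:28,v6:20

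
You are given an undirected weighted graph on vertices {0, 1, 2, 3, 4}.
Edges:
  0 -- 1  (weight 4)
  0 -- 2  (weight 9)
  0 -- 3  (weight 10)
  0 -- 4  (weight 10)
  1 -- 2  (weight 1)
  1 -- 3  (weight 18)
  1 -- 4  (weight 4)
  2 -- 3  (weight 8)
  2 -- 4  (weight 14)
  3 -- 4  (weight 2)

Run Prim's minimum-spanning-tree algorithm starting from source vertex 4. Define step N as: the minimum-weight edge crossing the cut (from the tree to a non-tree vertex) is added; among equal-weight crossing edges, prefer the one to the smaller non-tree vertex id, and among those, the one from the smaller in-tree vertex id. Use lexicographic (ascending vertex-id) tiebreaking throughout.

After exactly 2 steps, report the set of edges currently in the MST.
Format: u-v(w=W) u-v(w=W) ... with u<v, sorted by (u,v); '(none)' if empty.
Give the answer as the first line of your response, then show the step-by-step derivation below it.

1-4(w=4) 3-4(w=2)

step 1: add edge 3-4 (w=2); MST = {3-4(w=2)}
step 2: add edge 1-4 (w=4); MST = {1-4(w=4) 3-4(w=2)}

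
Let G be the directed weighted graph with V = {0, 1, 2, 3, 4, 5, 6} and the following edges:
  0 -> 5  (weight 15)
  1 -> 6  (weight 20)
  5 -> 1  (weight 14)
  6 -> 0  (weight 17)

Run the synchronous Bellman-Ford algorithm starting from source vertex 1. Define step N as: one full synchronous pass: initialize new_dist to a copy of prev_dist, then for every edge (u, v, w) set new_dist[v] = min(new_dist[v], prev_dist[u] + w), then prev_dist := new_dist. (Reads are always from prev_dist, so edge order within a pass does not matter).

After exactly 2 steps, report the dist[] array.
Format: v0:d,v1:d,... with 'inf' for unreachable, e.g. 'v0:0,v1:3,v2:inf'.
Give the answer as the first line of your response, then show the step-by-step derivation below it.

v0:37,v1:0,v2:inf,v3:inf,v4:inf,v5:inf,v6:20

step 1: dist = v0:inf,v1:0,v2:inf,v3:inf,v4:inf,v5:inf,v6:20
step 2: dist = v0:37,v1:0,v2:inf,v3:inf,v4:inf,v5:inf,v6:20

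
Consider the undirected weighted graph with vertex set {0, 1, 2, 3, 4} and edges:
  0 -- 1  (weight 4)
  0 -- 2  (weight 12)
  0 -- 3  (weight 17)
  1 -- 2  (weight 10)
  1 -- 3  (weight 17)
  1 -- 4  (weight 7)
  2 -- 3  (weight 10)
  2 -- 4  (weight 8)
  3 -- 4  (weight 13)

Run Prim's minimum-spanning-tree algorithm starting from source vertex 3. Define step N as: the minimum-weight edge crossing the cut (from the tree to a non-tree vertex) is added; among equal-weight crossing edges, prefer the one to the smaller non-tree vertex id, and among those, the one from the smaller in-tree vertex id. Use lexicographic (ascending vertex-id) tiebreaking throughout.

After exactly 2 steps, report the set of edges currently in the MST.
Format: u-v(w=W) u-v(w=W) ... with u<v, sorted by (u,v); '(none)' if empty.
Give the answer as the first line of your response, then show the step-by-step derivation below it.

2-3(w=10) 2-4(w=8)

step 1: add edge 2-3 (w=10); MST = {2-3(w=10)}
step 2: add edge 2-4 (w=8); MST = {2-3(w=10) 2-4(w=8)}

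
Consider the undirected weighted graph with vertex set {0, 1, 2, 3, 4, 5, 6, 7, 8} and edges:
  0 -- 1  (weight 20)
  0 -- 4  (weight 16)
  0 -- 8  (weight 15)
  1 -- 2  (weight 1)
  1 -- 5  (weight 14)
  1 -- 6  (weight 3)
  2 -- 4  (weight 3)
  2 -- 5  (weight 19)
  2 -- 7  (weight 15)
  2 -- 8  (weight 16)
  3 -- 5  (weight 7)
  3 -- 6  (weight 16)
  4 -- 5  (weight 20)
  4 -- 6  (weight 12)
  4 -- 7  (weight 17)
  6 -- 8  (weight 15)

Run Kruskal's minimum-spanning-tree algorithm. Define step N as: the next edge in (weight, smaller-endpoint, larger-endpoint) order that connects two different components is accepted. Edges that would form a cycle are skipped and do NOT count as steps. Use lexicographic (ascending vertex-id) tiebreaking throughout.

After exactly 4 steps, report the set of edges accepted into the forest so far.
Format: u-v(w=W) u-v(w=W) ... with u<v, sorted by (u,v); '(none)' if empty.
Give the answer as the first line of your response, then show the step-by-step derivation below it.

1-2(w=1) 1-6(w=3) 2-4(w=3) 3-5(w=7)

step 1: add edge 1-2 (w=1); MST = {1-2(w=1)}
step 2: add edge 1-6 (w=3); MST = {1-2(w=1) 1-6(w=3)}
step 3: add edge 2-4 (w=3); MST = {1-2(w=1) 1-6(w=3) 2-4(w=3)}
step 4: add edge 3-5 (w=7); MST = {1-2(w=1) 1-6(w=3) 2-4(w=3) 3-5(w=7)}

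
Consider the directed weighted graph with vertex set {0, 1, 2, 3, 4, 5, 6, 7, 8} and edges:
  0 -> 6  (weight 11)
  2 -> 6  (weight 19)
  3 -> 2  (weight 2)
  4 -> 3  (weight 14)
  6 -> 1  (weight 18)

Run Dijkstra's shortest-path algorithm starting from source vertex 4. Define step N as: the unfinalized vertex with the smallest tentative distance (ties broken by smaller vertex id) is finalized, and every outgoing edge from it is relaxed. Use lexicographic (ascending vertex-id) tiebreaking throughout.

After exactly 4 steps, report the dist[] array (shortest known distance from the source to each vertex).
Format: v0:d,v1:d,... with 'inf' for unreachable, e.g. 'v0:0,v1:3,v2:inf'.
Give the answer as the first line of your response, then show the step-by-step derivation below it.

v0:inf,v1:53,v2:16,v3:14,v4:0,v5:inf,v6:35,v7:inf,v8:inf

step 1: dist = v0:inf,v1:inf,v2:inf,v3:14,v4:0,v5:inf,v6:inf,v7:inf,v8:inf
step 2: dist = v0:inf,v1:inf,v2:16,v3:14,v4:0,v5:inf,v6:inf,v7:inf,v8:inf
step 3: dist = v0:inf,v1:inf,v2:16,v3:14,v4:0,v5:inf,v6:35,v7:inf,v8:inf
step 4: dist = v0:inf,v1:53,v2:16,v3:14,v4:0,v5:inf,v6:35,v7:inf,v8:inf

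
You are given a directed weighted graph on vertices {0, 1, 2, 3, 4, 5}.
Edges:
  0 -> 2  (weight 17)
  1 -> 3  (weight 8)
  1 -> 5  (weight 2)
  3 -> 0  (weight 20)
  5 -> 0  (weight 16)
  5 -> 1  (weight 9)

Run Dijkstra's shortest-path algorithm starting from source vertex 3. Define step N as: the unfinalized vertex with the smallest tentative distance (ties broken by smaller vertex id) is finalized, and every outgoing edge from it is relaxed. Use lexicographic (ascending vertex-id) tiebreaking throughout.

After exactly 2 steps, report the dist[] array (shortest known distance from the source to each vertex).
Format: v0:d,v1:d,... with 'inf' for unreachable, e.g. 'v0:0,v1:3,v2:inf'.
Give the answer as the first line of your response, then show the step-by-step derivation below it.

v0:20,v1:inf,v2:37,v3:0,v4:inf,v5:inf

step 1: dist = v0:20,v1:inf,v2:inf,v3:0,v4:inf,v5:inf
step 2: dist = v0:20,v1:inf,v2:37,v3:0,v4:inf,v5:inf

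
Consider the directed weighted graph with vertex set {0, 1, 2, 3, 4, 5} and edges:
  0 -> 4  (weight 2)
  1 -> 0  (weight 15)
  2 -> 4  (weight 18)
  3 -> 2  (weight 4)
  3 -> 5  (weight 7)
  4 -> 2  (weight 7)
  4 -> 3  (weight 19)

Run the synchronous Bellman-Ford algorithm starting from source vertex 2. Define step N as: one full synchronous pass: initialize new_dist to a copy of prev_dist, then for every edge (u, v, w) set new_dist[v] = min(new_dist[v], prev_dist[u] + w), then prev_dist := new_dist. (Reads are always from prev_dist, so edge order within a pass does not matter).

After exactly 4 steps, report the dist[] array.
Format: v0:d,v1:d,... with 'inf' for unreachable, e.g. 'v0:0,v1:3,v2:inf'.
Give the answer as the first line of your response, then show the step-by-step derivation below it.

v0:inf,v1:inf,v2:0,v3:37,v4:18,v5:44

step 1: dist = v0:inf,v1:inf,v2:0,v3:inf,v4:18,v5:inf
step 2: dist = v0:inf,v1:inf,v2:0,v3:37,v4:18,v5:inf
step 3: dist = v0:inf,v1:inf,v2:0,v3:37,v4:18,v5:44
step 4: dist = v0:inf,v1:inf,v2:0,v3:37,v4:18,v5:44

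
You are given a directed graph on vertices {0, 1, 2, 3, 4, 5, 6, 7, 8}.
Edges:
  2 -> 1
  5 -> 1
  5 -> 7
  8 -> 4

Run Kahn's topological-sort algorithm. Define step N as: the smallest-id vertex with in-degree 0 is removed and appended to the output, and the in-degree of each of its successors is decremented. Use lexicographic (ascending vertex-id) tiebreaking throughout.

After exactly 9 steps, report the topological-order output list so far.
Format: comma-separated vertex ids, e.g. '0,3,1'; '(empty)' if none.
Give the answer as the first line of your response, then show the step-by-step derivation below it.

0,2,3,5,1,6,7,8,4

step 1: output 0; order=[0]; indeg=(0,2,0,0,1,0,0,1,0)
step 2: output 2; order=[0,2]; indeg=(0,1,0,0,1,0,0,1,0)
step 3: output 3; order=[0,2,3]; indeg=(0,1,0,0,1,0,0,1,0)
step 4: output 5; order=[0,2,3,5]; indeg=(0,0,0,0,1,0,0,0,0)
step 5: output 1; order=[0,2,3,5,1]; indeg=(0,0,0,0,1,0,0,0,0)
step 6: output 6; order=[0,2,3,5,1,6]; indeg=(0,0,0,0,1,0,0,0,0)
step 7: output 7; order=[0,2,3,5,1,6,7]; indeg=(0,0,0,0,1,0,0,0,0)
step 8: output 8; order=[0,2,3,5,1,6,7,8]; indeg=(0,0,0,0,0,0,0,0,0)
step 9: output 4; order=[0,2,3,5,1,6,7,8,4]; indeg=(0,0,0,0,0,0,0,0,0)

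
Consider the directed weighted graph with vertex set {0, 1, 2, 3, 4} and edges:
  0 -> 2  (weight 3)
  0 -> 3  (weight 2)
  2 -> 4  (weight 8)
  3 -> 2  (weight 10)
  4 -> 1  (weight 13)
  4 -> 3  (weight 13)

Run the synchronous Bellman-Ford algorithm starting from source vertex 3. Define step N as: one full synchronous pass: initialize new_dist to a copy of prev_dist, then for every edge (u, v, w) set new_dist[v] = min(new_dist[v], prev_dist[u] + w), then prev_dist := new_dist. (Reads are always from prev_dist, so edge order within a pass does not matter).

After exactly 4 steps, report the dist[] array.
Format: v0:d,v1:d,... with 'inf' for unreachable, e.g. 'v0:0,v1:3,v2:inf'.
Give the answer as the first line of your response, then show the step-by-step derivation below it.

v0:inf,v1:31,v2:10,v3:0,v4:18

step 1: dist = v0:inf,v1:inf,v2:10,v3:0,v4:inf
step 2: dist = v0:inf,v1:inf,v2:10,v3:0,v4:18
step 3: dist = v0:inf,v1:31,v2:10,v3:0,v4:18
step 4: dist = v0:inf,v1:31,v2:10,v3:0,v4:18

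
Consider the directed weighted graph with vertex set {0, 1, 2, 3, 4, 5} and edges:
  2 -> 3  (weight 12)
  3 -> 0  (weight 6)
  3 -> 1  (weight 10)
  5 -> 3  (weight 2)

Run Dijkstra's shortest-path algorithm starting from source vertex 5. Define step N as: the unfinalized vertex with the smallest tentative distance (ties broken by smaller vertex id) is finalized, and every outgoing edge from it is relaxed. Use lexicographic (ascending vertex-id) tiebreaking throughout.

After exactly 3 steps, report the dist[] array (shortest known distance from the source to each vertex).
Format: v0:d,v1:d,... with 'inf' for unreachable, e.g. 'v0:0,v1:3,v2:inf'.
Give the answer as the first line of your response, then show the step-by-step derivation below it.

v0:8,v1:12,v2:inf,v3:2,v4:inf,v5:0

step 1: dist = v0:inf,v1:inf,v2:inf,v3:2,v4:inf,v5:0
step 2: dist = v0:8,v1:12,v2:inf,v3:2,v4:inf,v5:0
step 3: dist = v0:8,v1:12,v2:inf,v3:2,v4:inf,v5:0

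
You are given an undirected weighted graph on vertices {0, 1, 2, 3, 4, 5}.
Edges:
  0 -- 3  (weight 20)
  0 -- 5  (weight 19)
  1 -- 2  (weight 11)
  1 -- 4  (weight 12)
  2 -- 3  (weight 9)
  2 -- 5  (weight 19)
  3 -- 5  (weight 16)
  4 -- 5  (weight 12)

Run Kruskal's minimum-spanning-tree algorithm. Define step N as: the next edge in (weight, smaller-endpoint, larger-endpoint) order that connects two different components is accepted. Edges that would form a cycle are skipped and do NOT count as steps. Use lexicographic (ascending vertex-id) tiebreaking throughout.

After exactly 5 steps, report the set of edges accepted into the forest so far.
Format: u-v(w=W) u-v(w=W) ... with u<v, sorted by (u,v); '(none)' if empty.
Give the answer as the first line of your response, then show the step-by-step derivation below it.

0-5(w=19) 1-2(w=11) 1-4(w=12) 2-3(w=9) 4-5(w=12)

step 1: add edge 2-3 (w=9); MST = {2-3(w=9)}
step 2: add edge 1-2 (w=11); MST = {1-2(w=11) 2-3(w=9)}
step 3: add edge 1-4 (w=12); MST = {1-2(w=11) 1-4(w=12) 2-3(w=9)}
step 4: add edge 4-5 (w=12); MST = {1-2(w=11) 1-4(w=12) 2-3(w=9) 4-5(w=12)}
step 5: add edge 0-5 (w=19); MST = {0-5(w=19) 1-2(w=11) 1-4(w=12) 2-3(w=9) 4-5(w=12)}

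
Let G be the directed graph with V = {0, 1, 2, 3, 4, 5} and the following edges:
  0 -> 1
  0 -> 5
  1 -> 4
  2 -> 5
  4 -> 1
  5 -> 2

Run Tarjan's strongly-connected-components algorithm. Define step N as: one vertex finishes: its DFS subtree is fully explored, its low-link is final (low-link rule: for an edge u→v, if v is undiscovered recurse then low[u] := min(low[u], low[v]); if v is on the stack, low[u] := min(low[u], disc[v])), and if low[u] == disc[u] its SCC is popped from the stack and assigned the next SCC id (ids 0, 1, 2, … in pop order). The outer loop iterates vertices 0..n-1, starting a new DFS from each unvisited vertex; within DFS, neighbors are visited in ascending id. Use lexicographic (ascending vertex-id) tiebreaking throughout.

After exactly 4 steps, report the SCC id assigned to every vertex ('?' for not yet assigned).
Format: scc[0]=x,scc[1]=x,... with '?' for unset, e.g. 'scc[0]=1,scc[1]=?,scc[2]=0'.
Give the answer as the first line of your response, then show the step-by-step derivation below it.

scc[0]=?,scc[1]=0,scc[2]=1,scc[3]=?,scc[4]=0,scc[5]=1

step 1: low=(low[0]=0,low[1]=1,low[2]=?,low[3]=?,low[4]=1,low[5]=?); scc=(scc[0]=?,scc[1]=?,scc[2]=?,scc[3]=?,scc[4]=?,scc[5]=?)
step 2: low=(low[0]=0,low[1]=1,low[2]=?,low[3]=?,low[4]=1,low[5]=?); scc=(scc[0]=?,scc[1]=0,scc[2]=?,scc[3]=?,scc[4]=0,scc[5]=?)
step 3: low=(low[0]=0,low[1]=1,low[2]=3,low[3]=?,low[4]=1,low[5]=3); scc=(scc[0]=?,scc[1]=0,scc[2]=?,scc[3]=?,scc[4]=0,scc[5]=?)
step 4: low=(low[0]=0,low[1]=1,low[2]=3,low[3]=?,low[4]=1,low[5]=3); scc=(scc[0]=?,scc[1]=0,scc[2]=1,scc[3]=?,scc[4]=0,scc[5]=1)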